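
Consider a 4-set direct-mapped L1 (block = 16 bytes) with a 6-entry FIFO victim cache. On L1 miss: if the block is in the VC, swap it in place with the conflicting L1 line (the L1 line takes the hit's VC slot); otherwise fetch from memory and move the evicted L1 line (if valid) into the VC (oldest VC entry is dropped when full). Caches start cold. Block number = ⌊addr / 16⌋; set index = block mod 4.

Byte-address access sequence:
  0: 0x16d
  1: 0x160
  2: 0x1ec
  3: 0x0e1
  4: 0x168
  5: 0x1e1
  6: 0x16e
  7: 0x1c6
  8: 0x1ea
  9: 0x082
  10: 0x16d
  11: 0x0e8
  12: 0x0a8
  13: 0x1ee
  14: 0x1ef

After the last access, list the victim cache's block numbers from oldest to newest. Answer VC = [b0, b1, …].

VC = [22, 10, 28, 14]

  [0] addr=0x16d blk=22 s=2: MISS | VC []
  [1] addr=0x160 blk=22 s=2: L1-HIT | VC []
  [2] addr=0x1ec blk=30 s=2: MISS | VC [22]
  [3] addr=0xe1 blk=14 s=2: MISS | VC [22, 30]
  [4] addr=0x168 blk=22 s=2: VC-HIT | VC [14, 30]
  [5] addr=0x1e1 blk=30 s=2: VC-HIT | VC [14, 22]
  [6] addr=0x16e blk=22 s=2: VC-HIT | VC [14, 30]
  [7] addr=0x1c6 blk=28 s=0: MISS | VC [14, 30]
  [8] addr=0x1ea blk=30 s=2: VC-HIT | VC [14, 22]
  [9] addr=0x82 blk=8 s=0: MISS | VC [14, 22, 28]
  [10] addr=0x16d blk=22 s=2: VC-HIT | VC [14, 30, 28]
  [11] addr=0xe8 blk=14 s=2: VC-HIT | VC [22, 30, 28]
  [12] addr=0xa8 blk=10 s=2: MISS | VC [22, 30, 28, 14]
  [13] addr=0x1ee blk=30 s=2: VC-HIT | VC [22, 10, 28, 14]
  [14] addr=0x1ef blk=30 s=2: L1-HIT | VC [22, 10, 28, 14]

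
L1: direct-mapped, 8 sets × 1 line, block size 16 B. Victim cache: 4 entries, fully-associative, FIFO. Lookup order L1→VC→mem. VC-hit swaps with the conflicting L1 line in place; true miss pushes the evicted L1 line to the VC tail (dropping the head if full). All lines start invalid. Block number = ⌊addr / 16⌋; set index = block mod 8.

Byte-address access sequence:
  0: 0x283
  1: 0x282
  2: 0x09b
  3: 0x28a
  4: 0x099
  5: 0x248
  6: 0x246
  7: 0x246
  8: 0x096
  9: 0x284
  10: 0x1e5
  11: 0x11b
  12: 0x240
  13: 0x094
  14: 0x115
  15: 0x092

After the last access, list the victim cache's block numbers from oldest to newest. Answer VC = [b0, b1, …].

VC = [17]

  [0] addr=0x283 blk=40 s=0: MISS | VC []
  [1] addr=0x282 blk=40 s=0: L1-HIT | VC []
  [2] addr=0x9b blk=9 s=1: MISS | VC []
  [3] addr=0x28a blk=40 s=0: L1-HIT | VC []
  [4] addr=0x99 blk=9 s=1: L1-HIT | VC []
  [5] addr=0x248 blk=36 s=4: MISS | VC []
  [6] addr=0x246 blk=36 s=4: L1-HIT | VC []
  [7] addr=0x246 blk=36 s=4: L1-HIT | VC []
  [8] addr=0x96 blk=9 s=1: L1-HIT | VC []
  [9] addr=0x284 blk=40 s=0: L1-HIT | VC []
  [10] addr=0x1e5 blk=30 s=6: MISS | VC []
  [11] addr=0x11b blk=17 s=1: MISS | VC [9]
  [12] addr=0x240 blk=36 s=4: L1-HIT | VC [9]
  [13] addr=0x94 blk=9 s=1: VC-HIT | VC [17]
  [14] addr=0x115 blk=17 s=1: VC-HIT | VC [9]
  [15] addr=0x92 blk=9 s=1: VC-HIT | VC [17]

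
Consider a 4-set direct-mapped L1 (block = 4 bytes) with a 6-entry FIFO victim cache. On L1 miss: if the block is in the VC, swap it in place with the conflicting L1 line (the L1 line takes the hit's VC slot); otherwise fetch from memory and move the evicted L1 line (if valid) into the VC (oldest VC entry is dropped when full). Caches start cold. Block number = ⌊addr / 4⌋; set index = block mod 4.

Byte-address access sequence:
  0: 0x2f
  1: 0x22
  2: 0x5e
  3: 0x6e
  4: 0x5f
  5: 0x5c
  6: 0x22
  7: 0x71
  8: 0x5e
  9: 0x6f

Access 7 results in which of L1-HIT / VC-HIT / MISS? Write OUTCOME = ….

0: 0x2f (blk 11, set 3) → MISS  vc=[]
1: 0x22 (blk 8, set 0) → MISS  vc=[]
2: 0x5e (blk 23, set 3) → MISS  vc=[11]
3: 0x6e (blk 27, set 3) → MISS  vc=[11, 23]
4: 0x5f (blk 23, set 3) → VC-HIT  vc=[11, 27]
5: 0x5c (blk 23, set 3) → L1-HIT  vc=[11, 27]
6: 0x22 (blk 8, set 0) → L1-HIT  vc=[11, 27]
7: 0x71 (blk 28, set 0) → MISS  vc=[11, 27, 8]
8: 0x5e (blk 23, set 3) → L1-HIT  vc=[11, 27, 8]
9: 0x6f (blk 27, set 3) → VC-HIT  vc=[11, 23, 8]

OUTCOME = MISS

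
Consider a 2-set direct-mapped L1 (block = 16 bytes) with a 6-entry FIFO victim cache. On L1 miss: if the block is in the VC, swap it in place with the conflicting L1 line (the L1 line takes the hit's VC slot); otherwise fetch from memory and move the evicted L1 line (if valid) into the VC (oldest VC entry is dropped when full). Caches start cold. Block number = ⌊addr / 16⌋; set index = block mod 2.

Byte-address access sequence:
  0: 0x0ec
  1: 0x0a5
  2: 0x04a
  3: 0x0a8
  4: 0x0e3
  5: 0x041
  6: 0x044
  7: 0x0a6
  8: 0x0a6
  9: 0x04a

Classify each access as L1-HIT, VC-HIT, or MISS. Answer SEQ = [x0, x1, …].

0: 0xec (blk 14, set 0) → MISS  vc=[]
1: 0xa5 (blk 10, set 0) → MISS  vc=[14]
2: 0x4a (blk 4, set 0) → MISS  vc=[14, 10]
3: 0xa8 (blk 10, set 0) → VC-HIT  vc=[14, 4]
4: 0xe3 (blk 14, set 0) → VC-HIT  vc=[10, 4]
5: 0x41 (blk 4, set 0) → VC-HIT  vc=[10, 14]
6: 0x44 (blk 4, set 0) → L1-HIT  vc=[10, 14]
7: 0xa6 (blk 10, set 0) → VC-HIT  vc=[4, 14]
8: 0xa6 (blk 10, set 0) → L1-HIT  vc=[4, 14]
9: 0x4a (blk 4, set 0) → VC-HIT  vc=[10, 14]

SEQ = [MISS, MISS, MISS, VC-HIT, VC-HIT, VC-HIT, L1-HIT, VC-HIT, L1-HIT, VC-HIT]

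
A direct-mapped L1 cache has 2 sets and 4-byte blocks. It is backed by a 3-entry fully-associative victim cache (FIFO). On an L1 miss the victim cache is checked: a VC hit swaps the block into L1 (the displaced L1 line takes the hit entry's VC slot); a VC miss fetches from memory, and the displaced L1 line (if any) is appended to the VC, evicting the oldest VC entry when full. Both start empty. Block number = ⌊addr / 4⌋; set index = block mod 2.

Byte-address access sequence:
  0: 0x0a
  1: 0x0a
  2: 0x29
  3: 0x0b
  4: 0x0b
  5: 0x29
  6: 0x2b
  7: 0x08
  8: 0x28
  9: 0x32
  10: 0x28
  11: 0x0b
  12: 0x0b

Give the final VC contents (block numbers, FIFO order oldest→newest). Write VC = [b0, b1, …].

#0 0xa→b2/s0 MISS; vc=[]
#1 0xa→b2/s0 L1-HIT; vc=[]
#2 0x29→b10/s0 MISS; vc=[2]
#3 0xb→b2/s0 VC-HIT; vc=[10]
#4 0xb→b2/s0 L1-HIT; vc=[10]
#5 0x29→b10/s0 VC-HIT; vc=[2]
#6 0x2b→b10/s0 L1-HIT; vc=[2]
#7 0x8→b2/s0 VC-HIT; vc=[10]
#8 0x28→b10/s0 VC-HIT; vc=[2]
#9 0x32→b12/s0 MISS; vc=[2,10]
#10 0x28→b10/s0 VC-HIT; vc=[2,12]
#11 0xb→b2/s0 VC-HIT; vc=[10,12]
#12 0xb→b2/s0 L1-HIT; vc=[10,12]

VC = [10, 12]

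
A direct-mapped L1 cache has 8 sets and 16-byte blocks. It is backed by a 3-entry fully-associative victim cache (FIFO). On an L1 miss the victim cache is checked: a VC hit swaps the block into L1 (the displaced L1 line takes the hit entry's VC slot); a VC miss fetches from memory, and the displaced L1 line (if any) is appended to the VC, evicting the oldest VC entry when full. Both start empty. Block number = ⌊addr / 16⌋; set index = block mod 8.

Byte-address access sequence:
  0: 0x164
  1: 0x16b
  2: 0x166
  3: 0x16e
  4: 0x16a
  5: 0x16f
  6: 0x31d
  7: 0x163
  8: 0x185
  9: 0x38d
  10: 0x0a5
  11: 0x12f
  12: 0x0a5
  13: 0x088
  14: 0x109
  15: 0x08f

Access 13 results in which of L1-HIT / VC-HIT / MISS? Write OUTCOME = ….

0: 0x164 (blk 22, set 6) → MISS  vc=[]
1: 0x16b (blk 22, set 6) → L1-HIT  vc=[]
2: 0x166 (blk 22, set 6) → L1-HIT  vc=[]
3: 0x16e (blk 22, set 6) → L1-HIT  vc=[]
4: 0x16a (blk 22, set 6) → L1-HIT  vc=[]
5: 0x16f (blk 22, set 6) → L1-HIT  vc=[]
6: 0x31d (blk 49, set 1) → MISS  vc=[]
7: 0x163 (blk 22, set 6) → L1-HIT  vc=[]
8: 0x185 (blk 24, set 0) → MISS  vc=[]
9: 0x38d (blk 56, set 0) → MISS  vc=[24]
10: 0xa5 (blk 10, set 2) → MISS  vc=[24]
11: 0x12f (blk 18, set 2) → MISS  vc=[24, 10]
12: 0xa5 (blk 10, set 2) → VC-HIT  vc=[24, 18]
13: 0x88 (blk 8, set 0) → MISS  vc=[24, 18, 56]
14: 0x109 (blk 16, set 0) → MISS  vc=[18, 56, 8]
15: 0x8f (blk 8, set 0) → VC-HIT  vc=[18, 56, 16]

OUTCOME = MISS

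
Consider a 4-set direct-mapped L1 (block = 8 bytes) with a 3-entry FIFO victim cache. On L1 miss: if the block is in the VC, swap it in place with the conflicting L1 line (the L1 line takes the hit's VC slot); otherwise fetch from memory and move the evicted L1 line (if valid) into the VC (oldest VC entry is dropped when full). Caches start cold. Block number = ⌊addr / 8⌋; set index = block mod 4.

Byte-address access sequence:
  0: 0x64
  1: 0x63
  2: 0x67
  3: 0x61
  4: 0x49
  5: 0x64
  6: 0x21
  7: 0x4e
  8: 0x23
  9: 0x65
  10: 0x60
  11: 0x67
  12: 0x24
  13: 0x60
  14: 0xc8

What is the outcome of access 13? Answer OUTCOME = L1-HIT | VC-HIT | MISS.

0: 0x64 (blk 12, set 0) → MISS  vc=[]
1: 0x63 (blk 12, set 0) → L1-HIT  vc=[]
2: 0x67 (blk 12, set 0) → L1-HIT  vc=[]
3: 0x61 (blk 12, set 0) → L1-HIT  vc=[]
4: 0x49 (blk 9, set 1) → MISS  vc=[]
5: 0x64 (blk 12, set 0) → L1-HIT  vc=[]
6: 0x21 (blk 4, set 0) → MISS  vc=[12]
7: 0x4e (blk 9, set 1) → L1-HIT  vc=[12]
8: 0x23 (blk 4, set 0) → L1-HIT  vc=[12]
9: 0x65 (blk 12, set 0) → VC-HIT  vc=[4]
10: 0x60 (blk 12, set 0) → L1-HIT  vc=[4]
11: 0x67 (blk 12, set 0) → L1-HIT  vc=[4]
12: 0x24 (blk 4, set 0) → VC-HIT  vc=[12]
13: 0x60 (blk 12, set 0) → VC-HIT  vc=[4]
14: 0xc8 (blk 25, set 1) → MISS  vc=[4, 9]

OUTCOME = VC-HIT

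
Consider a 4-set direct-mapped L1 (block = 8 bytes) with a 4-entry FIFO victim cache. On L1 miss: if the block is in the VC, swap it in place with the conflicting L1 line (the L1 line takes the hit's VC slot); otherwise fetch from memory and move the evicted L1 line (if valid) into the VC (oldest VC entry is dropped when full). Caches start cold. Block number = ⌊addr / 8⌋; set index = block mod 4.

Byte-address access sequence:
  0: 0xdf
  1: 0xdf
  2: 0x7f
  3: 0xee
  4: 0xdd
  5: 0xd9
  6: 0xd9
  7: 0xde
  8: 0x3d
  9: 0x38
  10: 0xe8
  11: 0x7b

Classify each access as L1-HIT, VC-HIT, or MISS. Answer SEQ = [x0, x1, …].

SEQ = [MISS, L1-HIT, MISS, MISS, VC-HIT, L1-HIT, L1-HIT, L1-HIT, MISS, L1-HIT, L1-HIT, VC-HIT]

  [0] addr=0xdf blk=27 s=3: MISS | VC []
  [1] addr=0xdf blk=27 s=3: L1-HIT | VC []
  [2] addr=0x7f blk=15 s=3: MISS | VC [27]
  [3] addr=0xee blk=29 s=1: MISS | VC [27]
  [4] addr=0xdd blk=27 s=3: VC-HIT | VC [15]
  [5] addr=0xd9 blk=27 s=3: L1-HIT | VC [15]
  [6] addr=0xd9 blk=27 s=3: L1-HIT | VC [15]
  [7] addr=0xde blk=27 s=3: L1-HIT | VC [15]
  [8] addr=0x3d blk=7 s=3: MISS | VC [15, 27]
  [9] addr=0x38 blk=7 s=3: L1-HIT | VC [15, 27]
  [10] addr=0xe8 blk=29 s=1: L1-HIT | VC [15, 27]
  [11] addr=0x7b blk=15 s=3: VC-HIT | VC [7, 27]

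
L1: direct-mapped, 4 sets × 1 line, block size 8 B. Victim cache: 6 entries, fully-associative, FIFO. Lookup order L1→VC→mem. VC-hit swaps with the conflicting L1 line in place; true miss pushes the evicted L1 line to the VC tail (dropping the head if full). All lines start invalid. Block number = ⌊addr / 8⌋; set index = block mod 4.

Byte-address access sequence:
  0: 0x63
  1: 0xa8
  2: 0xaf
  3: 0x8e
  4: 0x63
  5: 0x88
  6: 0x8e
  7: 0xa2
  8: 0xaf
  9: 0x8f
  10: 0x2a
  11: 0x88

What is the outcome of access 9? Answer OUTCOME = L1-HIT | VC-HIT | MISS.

OUTCOME = VC-HIT

  [0] addr=0x63 blk=12 s=0: MISS | VC []
  [1] addr=0xa8 blk=21 s=1: MISS | VC []
  [2] addr=0xaf blk=21 s=1: L1-HIT | VC []
  [3] addr=0x8e blk=17 s=1: MISS | VC [21]
  [4] addr=0x63 blk=12 s=0: L1-HIT | VC [21]
  [5] addr=0x88 blk=17 s=1: L1-HIT | VC [21]
  [6] addr=0x8e blk=17 s=1: L1-HIT | VC [21]
  [7] addr=0xa2 blk=20 s=0: MISS | VC [21, 12]
  [8] addr=0xaf blk=21 s=1: VC-HIT | VC [17, 12]
  [9] addr=0x8f blk=17 s=1: VC-HIT | VC [21, 12]
  [10] addr=0x2a blk=5 s=1: MISS | VC [21, 12, 17]
  [11] addr=0x88 blk=17 s=1: VC-HIT | VC [21, 12, 5]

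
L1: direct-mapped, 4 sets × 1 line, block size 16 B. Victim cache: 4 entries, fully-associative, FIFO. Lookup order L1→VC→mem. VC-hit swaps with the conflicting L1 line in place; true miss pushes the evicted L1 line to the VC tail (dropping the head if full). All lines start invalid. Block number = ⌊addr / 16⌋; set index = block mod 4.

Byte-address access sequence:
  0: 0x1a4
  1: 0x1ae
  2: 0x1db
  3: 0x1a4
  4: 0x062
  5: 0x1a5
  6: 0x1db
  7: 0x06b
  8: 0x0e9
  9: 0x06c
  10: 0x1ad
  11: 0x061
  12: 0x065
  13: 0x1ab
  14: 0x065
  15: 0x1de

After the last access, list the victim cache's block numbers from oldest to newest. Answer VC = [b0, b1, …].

  [0] addr=0x1a4 blk=26 s=2: MISS | VC []
  [1] addr=0x1ae blk=26 s=2: L1-HIT | VC []
  [2] addr=0x1db blk=29 s=1: MISS | VC []
  [3] addr=0x1a4 blk=26 s=2: L1-HIT | VC []
  [4] addr=0x62 blk=6 s=2: MISS | VC [26]
  [5] addr=0x1a5 blk=26 s=2: VC-HIT | VC [6]
  [6] addr=0x1db blk=29 s=1: L1-HIT | VC [6]
  [7] addr=0x6b blk=6 s=2: VC-HIT | VC [26]
  [8] addr=0xe9 blk=14 s=2: MISS | VC [26, 6]
  [9] addr=0x6c blk=6 s=2: VC-HIT | VC [26, 14]
  [10] addr=0x1ad blk=26 s=2: VC-HIT | VC [6, 14]
  [11] addr=0x61 blk=6 s=2: VC-HIT | VC [26, 14]
  [12] addr=0x65 blk=6 s=2: L1-HIT | VC [26, 14]
  [13] addr=0x1ab blk=26 s=2: VC-HIT | VC [6, 14]
  [14] addr=0x65 blk=6 s=2: VC-HIT | VC [26, 14]
  [15] addr=0x1de blk=29 s=1: L1-HIT | VC [26, 14]

VC = [26, 14]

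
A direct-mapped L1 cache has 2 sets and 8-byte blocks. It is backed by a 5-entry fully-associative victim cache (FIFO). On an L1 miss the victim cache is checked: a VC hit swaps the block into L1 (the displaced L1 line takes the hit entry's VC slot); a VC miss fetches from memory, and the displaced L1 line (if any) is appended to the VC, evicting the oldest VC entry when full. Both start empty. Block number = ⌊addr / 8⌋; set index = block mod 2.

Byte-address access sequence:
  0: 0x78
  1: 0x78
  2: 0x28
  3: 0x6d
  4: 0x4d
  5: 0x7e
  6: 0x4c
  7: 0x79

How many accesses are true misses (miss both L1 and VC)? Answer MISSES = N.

MISSES = 4

  [0] addr=0x78 blk=15 s=1: MISS | VC []
  [1] addr=0x78 blk=15 s=1: L1-HIT | VC []
  [2] addr=0x28 blk=5 s=1: MISS | VC [15]
  [3] addr=0x6d blk=13 s=1: MISS | VC [15, 5]
  [4] addr=0x4d blk=9 s=1: MISS | VC [15, 5, 13]
  [5] addr=0x7e blk=15 s=1: VC-HIT | VC [9, 5, 13]
  [6] addr=0x4c blk=9 s=1: VC-HIT | VC [15, 5, 13]
  [7] addr=0x79 blk=15 s=1: VC-HIT | VC [9, 5, 13]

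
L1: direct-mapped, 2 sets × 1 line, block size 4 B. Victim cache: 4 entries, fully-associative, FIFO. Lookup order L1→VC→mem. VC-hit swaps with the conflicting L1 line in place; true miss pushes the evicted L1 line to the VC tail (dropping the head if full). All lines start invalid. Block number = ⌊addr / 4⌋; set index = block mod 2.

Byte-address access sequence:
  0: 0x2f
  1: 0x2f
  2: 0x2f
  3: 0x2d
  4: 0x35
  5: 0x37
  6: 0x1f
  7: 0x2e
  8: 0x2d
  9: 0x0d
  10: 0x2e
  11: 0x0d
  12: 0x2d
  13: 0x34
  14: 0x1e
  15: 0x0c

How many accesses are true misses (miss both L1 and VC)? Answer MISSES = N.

0: 0x2f (blk 11, set 1) → MISS  vc=[]
1: 0x2f (blk 11, set 1) → L1-HIT  vc=[]
2: 0x2f (blk 11, set 1) → L1-HIT  vc=[]
3: 0x2d (blk 11, set 1) → L1-HIT  vc=[]
4: 0x35 (blk 13, set 1) → MISS  vc=[11]
5: 0x37 (blk 13, set 1) → L1-HIT  vc=[11]
6: 0x1f (blk 7, set 1) → MISS  vc=[11, 13]
7: 0x2e (blk 11, set 1) → VC-HIT  vc=[7, 13]
8: 0x2d (blk 11, set 1) → L1-HIT  vc=[7, 13]
9: 0xd (blk 3, set 1) → MISS  vc=[7, 13, 11]
10: 0x2e (blk 11, set 1) → VC-HIT  vc=[7, 13, 3]
11: 0xd (blk 3, set 1) → VC-HIT  vc=[7, 13, 11]
12: 0x2d (blk 11, set 1) → VC-HIT  vc=[7, 13, 3]
13: 0x34 (blk 13, set 1) → VC-HIT  vc=[7, 11, 3]
14: 0x1e (blk 7, set 1) → VC-HIT  vc=[13, 11, 3]
15: 0xc (blk 3, set 1) → VC-HIT  vc=[13, 11, 7]

MISSES = 4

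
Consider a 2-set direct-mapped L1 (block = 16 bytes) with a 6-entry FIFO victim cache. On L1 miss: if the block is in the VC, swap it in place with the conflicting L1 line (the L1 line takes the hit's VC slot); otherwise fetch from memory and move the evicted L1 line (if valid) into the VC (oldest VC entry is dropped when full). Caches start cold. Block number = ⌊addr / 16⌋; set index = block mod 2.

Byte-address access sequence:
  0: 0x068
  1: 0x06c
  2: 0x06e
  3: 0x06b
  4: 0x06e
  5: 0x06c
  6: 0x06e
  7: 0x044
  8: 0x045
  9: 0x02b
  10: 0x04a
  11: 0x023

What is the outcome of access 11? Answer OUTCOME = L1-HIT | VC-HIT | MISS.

OUTCOME = VC-HIT

#0 0x68→b6/s0 MISS; vc=[]
#1 0x6c→b6/s0 L1-HIT; vc=[]
#2 0x6e→b6/s0 L1-HIT; vc=[]
#3 0x6b→b6/s0 L1-HIT; vc=[]
#4 0x6e→b6/s0 L1-HIT; vc=[]
#5 0x6c→b6/s0 L1-HIT; vc=[]
#6 0x6e→b6/s0 L1-HIT; vc=[]
#7 0x44→b4/s0 MISS; vc=[6]
#8 0x45→b4/s0 L1-HIT; vc=[6]
#9 0x2b→b2/s0 MISS; vc=[6,4]
#10 0x4a→b4/s0 VC-HIT; vc=[6,2]
#11 0x23→b2/s0 VC-HIT; vc=[6,4]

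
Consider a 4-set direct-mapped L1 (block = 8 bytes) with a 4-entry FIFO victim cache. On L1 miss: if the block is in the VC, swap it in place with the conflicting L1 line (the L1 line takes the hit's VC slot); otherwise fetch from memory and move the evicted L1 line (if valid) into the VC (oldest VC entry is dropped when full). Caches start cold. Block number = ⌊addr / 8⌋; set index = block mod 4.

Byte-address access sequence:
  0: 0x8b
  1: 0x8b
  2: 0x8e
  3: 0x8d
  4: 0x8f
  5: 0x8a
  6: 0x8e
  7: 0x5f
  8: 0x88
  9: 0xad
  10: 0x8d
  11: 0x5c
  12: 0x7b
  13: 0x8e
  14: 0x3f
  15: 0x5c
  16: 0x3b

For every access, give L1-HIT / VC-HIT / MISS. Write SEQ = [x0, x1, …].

SEQ = [MISS, L1-HIT, L1-HIT, L1-HIT, L1-HIT, L1-HIT, L1-HIT, MISS, L1-HIT, MISS, VC-HIT, L1-HIT, MISS, L1-HIT, MISS, VC-HIT, VC-HIT]

0: 0x8b (blk 17, set 1) → MISS  vc=[]
1: 0x8b (blk 17, set 1) → L1-HIT  vc=[]
2: 0x8e (blk 17, set 1) → L1-HIT  vc=[]
3: 0x8d (blk 17, set 1) → L1-HIT  vc=[]
4: 0x8f (blk 17, set 1) → L1-HIT  vc=[]
5: 0x8a (blk 17, set 1) → L1-HIT  vc=[]
6: 0x8e (blk 17, set 1) → L1-HIT  vc=[]
7: 0x5f (blk 11, set 3) → MISS  vc=[]
8: 0x88 (blk 17, set 1) → L1-HIT  vc=[]
9: 0xad (blk 21, set 1) → MISS  vc=[17]
10: 0x8d (blk 17, set 1) → VC-HIT  vc=[21]
11: 0x5c (blk 11, set 3) → L1-HIT  vc=[21]
12: 0x7b (blk 15, set 3) → MISS  vc=[21, 11]
13: 0x8e (blk 17, set 1) → L1-HIT  vc=[21, 11]
14: 0x3f (blk 7, set 3) → MISS  vc=[21, 11, 15]
15: 0x5c (blk 11, set 3) → VC-HIT  vc=[21, 7, 15]
16: 0x3b (blk 7, set 3) → VC-HIT  vc=[21, 11, 15]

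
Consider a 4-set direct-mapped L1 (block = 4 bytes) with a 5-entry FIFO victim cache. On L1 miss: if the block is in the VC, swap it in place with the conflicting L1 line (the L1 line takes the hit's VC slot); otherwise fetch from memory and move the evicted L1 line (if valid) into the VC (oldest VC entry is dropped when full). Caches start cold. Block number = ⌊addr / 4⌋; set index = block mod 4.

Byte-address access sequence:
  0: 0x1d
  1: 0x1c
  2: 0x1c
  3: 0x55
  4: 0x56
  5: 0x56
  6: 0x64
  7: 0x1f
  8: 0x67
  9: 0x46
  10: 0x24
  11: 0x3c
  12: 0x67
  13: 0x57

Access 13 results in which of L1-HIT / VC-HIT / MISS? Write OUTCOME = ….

#0 0x1d→b7/s3 MISS; vc=[]
#1 0x1c→b7/s3 L1-HIT; vc=[]
#2 0x1c→b7/s3 L1-HIT; vc=[]
#3 0x55→b21/s1 MISS; vc=[]
#4 0x56→b21/s1 L1-HIT; vc=[]
#5 0x56→b21/s1 L1-HIT; vc=[]
#6 0x64→b25/s1 MISS; vc=[21]
#7 0x1f→b7/s3 L1-HIT; vc=[21]
#8 0x67→b25/s1 L1-HIT; vc=[21]
#9 0x46→b17/s1 MISS; vc=[21,25]
#10 0x24→b9/s1 MISS; vc=[21,25,17]
#11 0x3c→b15/s3 MISS; vc=[21,25,17,7]
#12 0x67→b25/s1 VC-HIT; vc=[21,9,17,7]
#13 0x57→b21/s1 VC-HIT; vc=[25,9,17,7]

OUTCOME = VC-HIT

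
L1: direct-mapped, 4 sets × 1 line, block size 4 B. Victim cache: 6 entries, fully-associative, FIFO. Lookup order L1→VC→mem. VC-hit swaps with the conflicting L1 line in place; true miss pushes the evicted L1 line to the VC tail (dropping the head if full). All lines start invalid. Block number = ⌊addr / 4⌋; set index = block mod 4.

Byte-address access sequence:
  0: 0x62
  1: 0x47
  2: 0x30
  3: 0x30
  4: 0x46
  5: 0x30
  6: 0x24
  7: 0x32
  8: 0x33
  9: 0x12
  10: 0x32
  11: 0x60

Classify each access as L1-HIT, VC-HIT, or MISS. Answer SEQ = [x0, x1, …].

SEQ = [MISS, MISS, MISS, L1-HIT, L1-HIT, L1-HIT, MISS, L1-HIT, L1-HIT, MISS, VC-HIT, VC-HIT]

#0 0x62→b24/s0 MISS; vc=[]
#1 0x47→b17/s1 MISS; vc=[]
#2 0x30→b12/s0 MISS; vc=[24]
#3 0x30→b12/s0 L1-HIT; vc=[24]
#4 0x46→b17/s1 L1-HIT; vc=[24]
#5 0x30→b12/s0 L1-HIT; vc=[24]
#6 0x24→b9/s1 MISS; vc=[24,17]
#7 0x32→b12/s0 L1-HIT; vc=[24,17]
#8 0x33→b12/s0 L1-HIT; vc=[24,17]
#9 0x12→b4/s0 MISS; vc=[24,17,12]
#10 0x32→b12/s0 VC-HIT; vc=[24,17,4]
#11 0x60→b24/s0 VC-HIT; vc=[12,17,4]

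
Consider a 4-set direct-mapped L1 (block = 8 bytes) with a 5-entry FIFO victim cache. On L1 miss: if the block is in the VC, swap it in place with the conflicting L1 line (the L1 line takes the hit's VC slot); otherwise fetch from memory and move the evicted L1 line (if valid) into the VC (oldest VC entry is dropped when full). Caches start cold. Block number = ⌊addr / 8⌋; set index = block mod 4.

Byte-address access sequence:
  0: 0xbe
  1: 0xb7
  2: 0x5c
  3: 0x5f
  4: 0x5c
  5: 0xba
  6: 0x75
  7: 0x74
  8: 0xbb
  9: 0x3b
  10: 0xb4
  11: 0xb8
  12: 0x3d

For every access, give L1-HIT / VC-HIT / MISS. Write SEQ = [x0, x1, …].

  [0] addr=0xbe blk=23 s=3: MISS | VC []
  [1] addr=0xb7 blk=22 s=2: MISS | VC []
  [2] addr=0x5c blk=11 s=3: MISS | VC [23]
  [3] addr=0x5f blk=11 s=3: L1-HIT | VC [23]
  [4] addr=0x5c blk=11 s=3: L1-HIT | VC [23]
  [5] addr=0xba blk=23 s=3: VC-HIT | VC [11]
  [6] addr=0x75 blk=14 s=2: MISS | VC [11, 22]
  [7] addr=0x74 blk=14 s=2: L1-HIT | VC [11, 22]
  [8] addr=0xbb blk=23 s=3: L1-HIT | VC [11, 22]
  [9] addr=0x3b blk=7 s=3: MISS | VC [11, 22, 23]
  [10] addr=0xb4 blk=22 s=2: VC-HIT | VC [11, 14, 23]
  [11] addr=0xb8 blk=23 s=3: VC-HIT | VC [11, 14, 7]
  [12] addr=0x3d blk=7 s=3: VC-HIT | VC [11, 14, 23]

SEQ = [MISS, MISS, MISS, L1-HIT, L1-HIT, VC-HIT, MISS, L1-HIT, L1-HIT, MISS, VC-HIT, VC-HIT, VC-HIT]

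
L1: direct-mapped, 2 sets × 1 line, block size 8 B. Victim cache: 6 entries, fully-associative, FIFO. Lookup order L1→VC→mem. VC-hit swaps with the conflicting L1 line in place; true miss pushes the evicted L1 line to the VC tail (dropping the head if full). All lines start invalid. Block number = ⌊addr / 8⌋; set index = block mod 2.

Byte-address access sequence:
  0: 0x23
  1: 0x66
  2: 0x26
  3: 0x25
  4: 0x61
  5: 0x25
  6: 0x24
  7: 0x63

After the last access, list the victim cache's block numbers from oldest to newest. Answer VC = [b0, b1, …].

VC = [4]

#0 0x23→b4/s0 MISS; vc=[]
#1 0x66→b12/s0 MISS; vc=[4]
#2 0x26→b4/s0 VC-HIT; vc=[12]
#3 0x25→b4/s0 L1-HIT; vc=[12]
#4 0x61→b12/s0 VC-HIT; vc=[4]
#5 0x25→b4/s0 VC-HIT; vc=[12]
#6 0x24→b4/s0 L1-HIT; vc=[12]
#7 0x63→b12/s0 VC-HIT; vc=[4]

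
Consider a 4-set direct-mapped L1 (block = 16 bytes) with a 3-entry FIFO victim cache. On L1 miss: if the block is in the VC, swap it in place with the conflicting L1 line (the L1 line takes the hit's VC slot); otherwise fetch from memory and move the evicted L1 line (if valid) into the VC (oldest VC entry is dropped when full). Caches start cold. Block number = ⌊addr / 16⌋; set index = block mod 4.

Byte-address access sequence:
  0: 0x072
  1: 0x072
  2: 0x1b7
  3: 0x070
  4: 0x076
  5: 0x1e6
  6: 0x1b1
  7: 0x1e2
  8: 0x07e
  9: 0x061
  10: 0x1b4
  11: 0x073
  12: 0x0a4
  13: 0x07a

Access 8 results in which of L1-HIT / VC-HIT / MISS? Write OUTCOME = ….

0: 0x72 (blk 7, set 3) → MISS  vc=[]
1: 0x72 (blk 7, set 3) → L1-HIT  vc=[]
2: 0x1b7 (blk 27, set 3) → MISS  vc=[7]
3: 0x70 (blk 7, set 3) → VC-HIT  vc=[27]
4: 0x76 (blk 7, set 3) → L1-HIT  vc=[27]
5: 0x1e6 (blk 30, set 2) → MISS  vc=[27]
6: 0x1b1 (blk 27, set 3) → VC-HIT  vc=[7]
7: 0x1e2 (blk 30, set 2) → L1-HIT  vc=[7]
8: 0x7e (blk 7, set 3) → VC-HIT  vc=[27]
9: 0x61 (blk 6, set 2) → MISS  vc=[27, 30]
10: 0x1b4 (blk 27, set 3) → VC-HIT  vc=[7, 30]
11: 0x73 (blk 7, set 3) → VC-HIT  vc=[27, 30]
12: 0xa4 (blk 10, set 2) → MISS  vc=[27, 30, 6]
13: 0x7a (blk 7, set 3) → L1-HIT  vc=[27, 30, 6]

OUTCOME = VC-HIT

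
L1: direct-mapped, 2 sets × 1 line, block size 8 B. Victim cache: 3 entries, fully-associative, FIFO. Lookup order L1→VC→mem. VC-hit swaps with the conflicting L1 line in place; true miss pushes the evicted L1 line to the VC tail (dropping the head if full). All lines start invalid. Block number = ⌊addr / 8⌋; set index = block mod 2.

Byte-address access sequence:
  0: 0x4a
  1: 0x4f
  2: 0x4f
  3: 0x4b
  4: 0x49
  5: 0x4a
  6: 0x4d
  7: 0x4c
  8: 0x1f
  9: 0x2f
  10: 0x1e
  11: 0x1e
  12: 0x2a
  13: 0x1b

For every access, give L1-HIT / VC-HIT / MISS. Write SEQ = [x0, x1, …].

SEQ = [MISS, L1-HIT, L1-HIT, L1-HIT, L1-HIT, L1-HIT, L1-HIT, L1-HIT, MISS, MISS, VC-HIT, L1-HIT, VC-HIT, VC-HIT]

  [0] addr=0x4a blk=9 s=1: MISS | VC []
  [1] addr=0x4f blk=9 s=1: L1-HIT | VC []
  [2] addr=0x4f blk=9 s=1: L1-HIT | VC []
  [3] addr=0x4b blk=9 s=1: L1-HIT | VC []
  [4] addr=0x49 blk=9 s=1: L1-HIT | VC []
  [5] addr=0x4a blk=9 s=1: L1-HIT | VC []
  [6] addr=0x4d blk=9 s=1: L1-HIT | VC []
  [7] addr=0x4c blk=9 s=1: L1-HIT | VC []
  [8] addr=0x1f blk=3 s=1: MISS | VC [9]
  [9] addr=0x2f blk=5 s=1: MISS | VC [9, 3]
  [10] addr=0x1e blk=3 s=1: VC-HIT | VC [9, 5]
  [11] addr=0x1e blk=3 s=1: L1-HIT | VC [9, 5]
  [12] addr=0x2a blk=5 s=1: VC-HIT | VC [9, 3]
  [13] addr=0x1b blk=3 s=1: VC-HIT | VC [9, 5]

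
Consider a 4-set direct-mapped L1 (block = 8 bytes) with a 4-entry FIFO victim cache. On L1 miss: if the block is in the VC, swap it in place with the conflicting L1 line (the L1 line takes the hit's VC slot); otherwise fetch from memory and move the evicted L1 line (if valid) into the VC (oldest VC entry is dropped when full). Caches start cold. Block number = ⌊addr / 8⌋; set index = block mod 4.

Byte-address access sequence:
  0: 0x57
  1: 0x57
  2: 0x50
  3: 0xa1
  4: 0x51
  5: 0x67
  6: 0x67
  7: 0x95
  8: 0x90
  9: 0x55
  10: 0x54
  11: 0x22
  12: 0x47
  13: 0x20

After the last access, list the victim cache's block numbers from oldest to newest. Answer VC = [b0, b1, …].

0: 0x57 (blk 10, set 2) → MISS  vc=[]
1: 0x57 (blk 10, set 2) → L1-HIT  vc=[]
2: 0x50 (blk 10, set 2) → L1-HIT  vc=[]
3: 0xa1 (blk 20, set 0) → MISS  vc=[]
4: 0x51 (blk 10, set 2) → L1-HIT  vc=[]
5: 0x67 (blk 12, set 0) → MISS  vc=[20]
6: 0x67 (blk 12, set 0) → L1-HIT  vc=[20]
7: 0x95 (blk 18, set 2) → MISS  vc=[20, 10]
8: 0x90 (blk 18, set 2) → L1-HIT  vc=[20, 10]
9: 0x55 (blk 10, set 2) → VC-HIT  vc=[20, 18]
10: 0x54 (blk 10, set 2) → L1-HIT  vc=[20, 18]
11: 0x22 (blk 4, set 0) → MISS  vc=[20, 18, 12]
12: 0x47 (blk 8, set 0) → MISS  vc=[20, 18, 12, 4]
13: 0x20 (blk 4, set 0) → VC-HIT  vc=[20, 18, 12, 8]

VC = [20, 18, 12, 8]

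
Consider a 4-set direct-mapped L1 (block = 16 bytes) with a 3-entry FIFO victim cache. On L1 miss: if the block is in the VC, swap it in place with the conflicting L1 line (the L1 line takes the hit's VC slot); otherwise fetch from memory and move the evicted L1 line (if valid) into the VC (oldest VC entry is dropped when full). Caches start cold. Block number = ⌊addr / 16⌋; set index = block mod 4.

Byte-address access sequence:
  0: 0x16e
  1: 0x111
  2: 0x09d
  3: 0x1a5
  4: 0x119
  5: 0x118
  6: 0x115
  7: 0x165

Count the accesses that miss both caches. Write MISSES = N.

MISSES = 4

0: 0x16e (blk 22, set 2) → MISS  vc=[]
1: 0x111 (blk 17, set 1) → MISS  vc=[]
2: 0x9d (blk 9, set 1) → MISS  vc=[17]
3: 0x1a5 (blk 26, set 2) → MISS  vc=[17, 22]
4: 0x119 (blk 17, set 1) → VC-HIT  vc=[9, 22]
5: 0x118 (blk 17, set 1) → L1-HIT  vc=[9, 22]
6: 0x115 (blk 17, set 1) → L1-HIT  vc=[9, 22]
7: 0x165 (blk 22, set 2) → VC-HIT  vc=[9, 26]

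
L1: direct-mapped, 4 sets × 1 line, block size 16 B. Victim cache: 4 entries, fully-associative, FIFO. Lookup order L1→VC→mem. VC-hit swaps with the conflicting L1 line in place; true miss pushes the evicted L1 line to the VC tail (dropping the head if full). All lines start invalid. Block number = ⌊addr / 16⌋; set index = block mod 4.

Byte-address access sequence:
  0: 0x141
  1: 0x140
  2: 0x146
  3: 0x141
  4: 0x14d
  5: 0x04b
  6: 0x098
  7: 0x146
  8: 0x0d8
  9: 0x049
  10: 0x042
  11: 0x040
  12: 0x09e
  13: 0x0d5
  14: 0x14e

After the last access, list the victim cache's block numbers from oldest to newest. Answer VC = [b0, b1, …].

0: 0x141 (blk 20, set 0) → MISS  vc=[]
1: 0x140 (blk 20, set 0) → L1-HIT  vc=[]
2: 0x146 (blk 20, set 0) → L1-HIT  vc=[]
3: 0x141 (blk 20, set 0) → L1-HIT  vc=[]
4: 0x14d (blk 20, set 0) → L1-HIT  vc=[]
5: 0x4b (blk 4, set 0) → MISS  vc=[20]
6: 0x98 (blk 9, set 1) → MISS  vc=[20]
7: 0x146 (blk 20, set 0) → VC-HIT  vc=[4]
8: 0xd8 (blk 13, set 1) → MISS  vc=[4, 9]
9: 0x49 (blk 4, set 0) → VC-HIT  vc=[20, 9]
10: 0x42 (blk 4, set 0) → L1-HIT  vc=[20, 9]
11: 0x40 (blk 4, set 0) → L1-HIT  vc=[20, 9]
12: 0x9e (blk 9, set 1) → VC-HIT  vc=[20, 13]
13: 0xd5 (blk 13, set 1) → VC-HIT  vc=[20, 9]
14: 0x14e (blk 20, set 0) → VC-HIT  vc=[4, 9]

VC = [4, 9]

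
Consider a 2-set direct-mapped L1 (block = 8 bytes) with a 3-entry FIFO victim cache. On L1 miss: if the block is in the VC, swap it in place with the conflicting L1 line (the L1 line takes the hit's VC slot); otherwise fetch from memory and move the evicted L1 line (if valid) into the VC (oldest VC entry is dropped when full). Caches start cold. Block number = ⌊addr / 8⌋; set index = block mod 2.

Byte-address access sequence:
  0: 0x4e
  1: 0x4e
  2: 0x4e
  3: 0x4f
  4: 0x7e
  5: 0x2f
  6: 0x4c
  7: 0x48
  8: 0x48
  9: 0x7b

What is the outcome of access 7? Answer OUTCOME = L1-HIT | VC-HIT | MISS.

OUTCOME = L1-HIT

0: 0x4e (blk 9, set 1) → MISS  vc=[]
1: 0x4e (blk 9, set 1) → L1-HIT  vc=[]
2: 0x4e (blk 9, set 1) → L1-HIT  vc=[]
3: 0x4f (blk 9, set 1) → L1-HIT  vc=[]
4: 0x7e (blk 15, set 1) → MISS  vc=[9]
5: 0x2f (blk 5, set 1) → MISS  vc=[9, 15]
6: 0x4c (blk 9, set 1) → VC-HIT  vc=[5, 15]
7: 0x48 (blk 9, set 1) → L1-HIT  vc=[5, 15]
8: 0x48 (blk 9, set 1) → L1-HIT  vc=[5, 15]
9: 0x7b (blk 15, set 1) → VC-HIT  vc=[5, 9]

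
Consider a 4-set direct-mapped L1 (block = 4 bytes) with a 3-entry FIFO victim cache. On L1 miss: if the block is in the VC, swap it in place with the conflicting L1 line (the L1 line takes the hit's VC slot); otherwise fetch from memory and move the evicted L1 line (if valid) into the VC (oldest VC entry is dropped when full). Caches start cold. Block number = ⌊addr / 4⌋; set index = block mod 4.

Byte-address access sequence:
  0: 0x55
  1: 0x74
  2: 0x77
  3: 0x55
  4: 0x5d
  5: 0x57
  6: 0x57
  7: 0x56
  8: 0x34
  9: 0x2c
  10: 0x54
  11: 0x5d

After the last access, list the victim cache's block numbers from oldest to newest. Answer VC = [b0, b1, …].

VC = [29, 13, 11]

  [0] addr=0x55 blk=21 s=1: MISS | VC []
  [1] addr=0x74 blk=29 s=1: MISS | VC [21]
  [2] addr=0x77 blk=29 s=1: L1-HIT | VC [21]
  [3] addr=0x55 blk=21 s=1: VC-HIT | VC [29]
  [4] addr=0x5d blk=23 s=3: MISS | VC [29]
  [5] addr=0x57 blk=21 s=1: L1-HIT | VC [29]
  [6] addr=0x57 blk=21 s=1: L1-HIT | VC [29]
  [7] addr=0x56 blk=21 s=1: L1-HIT | VC [29]
  [8] addr=0x34 blk=13 s=1: MISS | VC [29, 21]
  [9] addr=0x2c blk=11 s=3: MISS | VC [29, 21, 23]
  [10] addr=0x54 blk=21 s=1: VC-HIT | VC [29, 13, 23]
  [11] addr=0x5d blk=23 s=3: VC-HIT | VC [29, 13, 11]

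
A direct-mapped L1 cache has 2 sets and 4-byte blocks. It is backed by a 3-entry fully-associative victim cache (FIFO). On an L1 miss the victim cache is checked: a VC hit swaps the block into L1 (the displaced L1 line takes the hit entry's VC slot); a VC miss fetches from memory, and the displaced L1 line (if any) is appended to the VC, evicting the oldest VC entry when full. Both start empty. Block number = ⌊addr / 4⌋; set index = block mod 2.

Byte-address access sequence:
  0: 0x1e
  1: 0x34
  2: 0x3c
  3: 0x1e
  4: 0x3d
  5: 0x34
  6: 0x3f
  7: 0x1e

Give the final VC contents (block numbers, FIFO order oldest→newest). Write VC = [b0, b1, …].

VC = [15, 13]

  [0] addr=0x1e blk=7 s=1: MISS | VC []
  [1] addr=0x34 blk=13 s=1: MISS | VC [7]
  [2] addr=0x3c blk=15 s=1: MISS | VC [7, 13]
  [3] addr=0x1e blk=7 s=1: VC-HIT | VC [15, 13]
  [4] addr=0x3d blk=15 s=1: VC-HIT | VC [7, 13]
  [5] addr=0x34 blk=13 s=1: VC-HIT | VC [7, 15]
  [6] addr=0x3f blk=15 s=1: VC-HIT | VC [7, 13]
  [7] addr=0x1e blk=7 s=1: VC-HIT | VC [15, 13]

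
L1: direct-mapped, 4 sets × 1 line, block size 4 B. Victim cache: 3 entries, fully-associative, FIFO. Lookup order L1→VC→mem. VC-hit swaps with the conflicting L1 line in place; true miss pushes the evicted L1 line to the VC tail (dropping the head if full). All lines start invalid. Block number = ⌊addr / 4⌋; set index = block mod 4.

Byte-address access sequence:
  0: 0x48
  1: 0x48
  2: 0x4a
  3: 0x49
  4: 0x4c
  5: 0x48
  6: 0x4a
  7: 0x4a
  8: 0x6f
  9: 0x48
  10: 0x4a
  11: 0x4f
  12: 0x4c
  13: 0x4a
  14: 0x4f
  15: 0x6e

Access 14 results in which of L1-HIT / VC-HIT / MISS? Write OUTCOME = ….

#0 0x48→b18/s2 MISS; vc=[]
#1 0x48→b18/s2 L1-HIT; vc=[]
#2 0x4a→b18/s2 L1-HIT; vc=[]
#3 0x49→b18/s2 L1-HIT; vc=[]
#4 0x4c→b19/s3 MISS; vc=[]
#5 0x48→b18/s2 L1-HIT; vc=[]
#6 0x4a→b18/s2 L1-HIT; vc=[]
#7 0x4a→b18/s2 L1-HIT; vc=[]
#8 0x6f→b27/s3 MISS; vc=[19]
#9 0x48→b18/s2 L1-HIT; vc=[19]
#10 0x4a→b18/s2 L1-HIT; vc=[19]
#11 0x4f→b19/s3 VC-HIT; vc=[27]
#12 0x4c→b19/s3 L1-HIT; vc=[27]
#13 0x4a→b18/s2 L1-HIT; vc=[27]
#14 0x4f→b19/s3 L1-HIT; vc=[27]
#15 0x6e→b27/s3 VC-HIT; vc=[19]

OUTCOME = L1-HIT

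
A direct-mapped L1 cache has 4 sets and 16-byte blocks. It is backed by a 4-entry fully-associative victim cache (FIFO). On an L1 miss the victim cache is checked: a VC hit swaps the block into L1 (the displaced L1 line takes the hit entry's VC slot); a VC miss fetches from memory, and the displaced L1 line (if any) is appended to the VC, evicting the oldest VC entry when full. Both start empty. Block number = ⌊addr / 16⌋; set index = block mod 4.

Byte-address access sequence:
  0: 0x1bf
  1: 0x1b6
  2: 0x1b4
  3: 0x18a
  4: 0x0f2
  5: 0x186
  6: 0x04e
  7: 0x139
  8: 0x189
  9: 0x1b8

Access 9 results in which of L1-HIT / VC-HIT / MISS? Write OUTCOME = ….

OUTCOME = VC-HIT

0: 0x1bf (blk 27, set 3) → MISS  vc=[]
1: 0x1b6 (blk 27, set 3) → L1-HIT  vc=[]
2: 0x1b4 (blk 27, set 3) → L1-HIT  vc=[]
3: 0x18a (blk 24, set 0) → MISS  vc=[]
4: 0xf2 (blk 15, set 3) → MISS  vc=[27]
5: 0x186 (blk 24, set 0) → L1-HIT  vc=[27]
6: 0x4e (blk 4, set 0) → MISS  vc=[27, 24]
7: 0x139 (blk 19, set 3) → MISS  vc=[27, 24, 15]
8: 0x189 (blk 24, set 0) → VC-HIT  vc=[27, 4, 15]
9: 0x1b8 (blk 27, set 3) → VC-HIT  vc=[19, 4, 15]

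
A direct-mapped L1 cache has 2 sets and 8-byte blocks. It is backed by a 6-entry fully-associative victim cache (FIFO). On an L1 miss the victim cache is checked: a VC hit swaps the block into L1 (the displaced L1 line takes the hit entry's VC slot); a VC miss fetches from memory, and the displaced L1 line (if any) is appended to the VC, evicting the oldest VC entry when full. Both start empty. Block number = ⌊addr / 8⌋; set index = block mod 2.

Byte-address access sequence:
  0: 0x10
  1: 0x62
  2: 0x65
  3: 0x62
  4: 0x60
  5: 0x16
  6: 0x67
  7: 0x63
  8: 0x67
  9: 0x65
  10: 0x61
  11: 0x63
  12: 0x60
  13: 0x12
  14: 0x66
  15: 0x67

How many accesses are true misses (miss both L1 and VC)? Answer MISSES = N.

MISSES = 2

  [0] addr=0x10 blk=2 s=0: MISS | VC []
  [1] addr=0x62 blk=12 s=0: MISS | VC [2]
  [2] addr=0x65 blk=12 s=0: L1-HIT | VC [2]
  [3] addr=0x62 blk=12 s=0: L1-HIT | VC [2]
  [4] addr=0x60 blk=12 s=0: L1-HIT | VC [2]
  [5] addr=0x16 blk=2 s=0: VC-HIT | VC [12]
  [6] addr=0x67 blk=12 s=0: VC-HIT | VC [2]
  [7] addr=0x63 blk=12 s=0: L1-HIT | VC [2]
  [8] addr=0x67 blk=12 s=0: L1-HIT | VC [2]
  [9] addr=0x65 blk=12 s=0: L1-HIT | VC [2]
  [10] addr=0x61 blk=12 s=0: L1-HIT | VC [2]
  [11] addr=0x63 blk=12 s=0: L1-HIT | VC [2]
  [12] addr=0x60 blk=12 s=0: L1-HIT | VC [2]
  [13] addr=0x12 blk=2 s=0: VC-HIT | VC [12]
  [14] addr=0x66 blk=12 s=0: VC-HIT | VC [2]
  [15] addr=0x67 blk=12 s=0: L1-HIT | VC [2]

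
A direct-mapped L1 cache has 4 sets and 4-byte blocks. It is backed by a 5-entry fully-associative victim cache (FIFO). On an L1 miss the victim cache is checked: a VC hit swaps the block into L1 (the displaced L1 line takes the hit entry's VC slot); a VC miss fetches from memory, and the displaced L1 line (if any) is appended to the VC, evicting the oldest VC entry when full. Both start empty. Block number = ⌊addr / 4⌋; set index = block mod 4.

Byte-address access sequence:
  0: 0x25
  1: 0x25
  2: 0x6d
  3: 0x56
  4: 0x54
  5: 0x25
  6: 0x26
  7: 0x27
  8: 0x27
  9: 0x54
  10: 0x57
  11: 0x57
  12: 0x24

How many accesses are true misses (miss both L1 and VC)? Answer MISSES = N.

MISSES = 3

#0 0x25→b9/s1 MISS; vc=[]
#1 0x25→b9/s1 L1-HIT; vc=[]
#2 0x6d→b27/s3 MISS; vc=[]
#3 0x56→b21/s1 MISS; vc=[9]
#4 0x54→b21/s1 L1-HIT; vc=[9]
#5 0x25→b9/s1 VC-HIT; vc=[21]
#6 0x26→b9/s1 L1-HIT; vc=[21]
#7 0x27→b9/s1 L1-HIT; vc=[21]
#8 0x27→b9/s1 L1-HIT; vc=[21]
#9 0x54→b21/s1 VC-HIT; vc=[9]
#10 0x57→b21/s1 L1-HIT; vc=[9]
#11 0x57→b21/s1 L1-HIT; vc=[9]
#12 0x24→b9/s1 VC-HIT; vc=[21]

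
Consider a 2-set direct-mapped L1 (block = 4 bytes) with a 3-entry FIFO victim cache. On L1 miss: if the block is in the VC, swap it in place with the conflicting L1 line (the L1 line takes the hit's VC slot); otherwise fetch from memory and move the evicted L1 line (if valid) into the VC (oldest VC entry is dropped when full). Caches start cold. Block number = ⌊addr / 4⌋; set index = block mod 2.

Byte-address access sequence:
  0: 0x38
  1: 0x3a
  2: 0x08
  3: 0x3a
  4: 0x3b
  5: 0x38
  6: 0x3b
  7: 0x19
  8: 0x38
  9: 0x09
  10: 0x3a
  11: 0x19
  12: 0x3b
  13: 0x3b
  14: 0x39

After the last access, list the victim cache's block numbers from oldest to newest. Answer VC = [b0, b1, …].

VC = [2, 6]

0: 0x38 (blk 14, set 0) → MISS  vc=[]
1: 0x3a (blk 14, set 0) → L1-HIT  vc=[]
2: 0x8 (blk 2, set 0) → MISS  vc=[14]
3: 0x3a (blk 14, set 0) → VC-HIT  vc=[2]
4: 0x3b (blk 14, set 0) → L1-HIT  vc=[2]
5: 0x38 (blk 14, set 0) → L1-HIT  vc=[2]
6: 0x3b (blk 14, set 0) → L1-HIT  vc=[2]
7: 0x19 (blk 6, set 0) → MISS  vc=[2, 14]
8: 0x38 (blk 14, set 0) → VC-HIT  vc=[2, 6]
9: 0x9 (blk 2, set 0) → VC-HIT  vc=[14, 6]
10: 0x3a (blk 14, set 0) → VC-HIT  vc=[2, 6]
11: 0x19 (blk 6, set 0) → VC-HIT  vc=[2, 14]
12: 0x3b (blk 14, set 0) → VC-HIT  vc=[2, 6]
13: 0x3b (blk 14, set 0) → L1-HIT  vc=[2, 6]
14: 0x39 (blk 14, set 0) → L1-HIT  vc=[2, 6]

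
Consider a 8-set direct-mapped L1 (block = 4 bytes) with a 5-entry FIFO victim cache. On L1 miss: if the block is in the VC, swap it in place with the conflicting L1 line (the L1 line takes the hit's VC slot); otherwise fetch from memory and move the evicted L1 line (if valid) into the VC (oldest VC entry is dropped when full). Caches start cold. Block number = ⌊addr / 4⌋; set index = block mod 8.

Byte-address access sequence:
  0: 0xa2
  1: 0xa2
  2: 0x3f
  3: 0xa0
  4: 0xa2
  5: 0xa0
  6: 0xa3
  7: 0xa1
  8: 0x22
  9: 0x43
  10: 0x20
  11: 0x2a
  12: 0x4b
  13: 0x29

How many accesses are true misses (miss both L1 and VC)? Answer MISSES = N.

MISSES = 6

#0 0xa2→b40/s0 MISS; vc=[]
#1 0xa2→b40/s0 L1-HIT; vc=[]
#2 0x3f→b15/s7 MISS; vc=[]
#3 0xa0→b40/s0 L1-HIT; vc=[]
#4 0xa2→b40/s0 L1-HIT; vc=[]
#5 0xa0→b40/s0 L1-HIT; vc=[]
#6 0xa3→b40/s0 L1-HIT; vc=[]
#7 0xa1→b40/s0 L1-HIT; vc=[]
#8 0x22→b8/s0 MISS; vc=[40]
#9 0x43→b16/s0 MISS; vc=[40,8]
#10 0x20→b8/s0 VC-HIT; vc=[40,16]
#11 0x2a→b10/s2 MISS; vc=[40,16]
#12 0x4b→b18/s2 MISS; vc=[40,16,10]
#13 0x29→b10/s2 VC-HIT; vc=[40,16,18]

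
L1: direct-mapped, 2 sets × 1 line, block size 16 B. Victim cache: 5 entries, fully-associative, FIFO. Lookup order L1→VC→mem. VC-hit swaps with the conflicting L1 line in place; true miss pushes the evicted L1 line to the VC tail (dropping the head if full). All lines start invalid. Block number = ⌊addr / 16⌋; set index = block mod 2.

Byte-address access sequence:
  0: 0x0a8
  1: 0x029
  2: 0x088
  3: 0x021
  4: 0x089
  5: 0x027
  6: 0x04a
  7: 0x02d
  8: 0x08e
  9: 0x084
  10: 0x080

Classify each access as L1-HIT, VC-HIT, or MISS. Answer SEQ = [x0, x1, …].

SEQ = [MISS, MISS, MISS, VC-HIT, VC-HIT, VC-HIT, MISS, VC-HIT, VC-HIT, L1-HIT, L1-HIT]

  [0] addr=0xa8 blk=10 s=0: MISS | VC []
  [1] addr=0x29 blk=2 s=0: MISS | VC [10]
  [2] addr=0x88 blk=8 s=0: MISS | VC [10, 2]
  [3] addr=0x21 blk=2 s=0: VC-HIT | VC [10, 8]
  [4] addr=0x89 blk=8 s=0: VC-HIT | VC [10, 2]
  [5] addr=0x27 blk=2 s=0: VC-HIT | VC [10, 8]
  [6] addr=0x4a blk=4 s=0: MISS | VC [10, 8, 2]
  [7] addr=0x2d blk=2 s=0: VC-HIT | VC [10, 8, 4]
  [8] addr=0x8e blk=8 s=0: VC-HIT | VC [10, 2, 4]
  [9] addr=0x84 blk=8 s=0: L1-HIT | VC [10, 2, 4]
  [10] addr=0x80 blk=8 s=0: L1-HIT | VC [10, 2, 4]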